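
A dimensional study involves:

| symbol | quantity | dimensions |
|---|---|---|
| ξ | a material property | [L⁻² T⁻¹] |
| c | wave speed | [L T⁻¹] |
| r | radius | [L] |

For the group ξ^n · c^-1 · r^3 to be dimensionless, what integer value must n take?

1

Balance the L exponent: (-2)·n from ξ, plus −(1) + 3·(1) = 2 from the rest, must sum to zero.
-2n + 2 = 0, so n = 1.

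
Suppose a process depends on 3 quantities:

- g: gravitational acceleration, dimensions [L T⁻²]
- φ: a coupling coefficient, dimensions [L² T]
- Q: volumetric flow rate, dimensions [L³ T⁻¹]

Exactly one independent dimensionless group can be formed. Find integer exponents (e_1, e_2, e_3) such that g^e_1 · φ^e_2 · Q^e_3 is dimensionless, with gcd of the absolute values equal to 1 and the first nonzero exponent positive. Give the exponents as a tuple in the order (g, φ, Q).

(1, 1, -1)

L: e_1·(1) + e_2·(2) + e_3·(3) = 0
T: e_1·(-2) + e_2·(1) + e_3·(-1) = 0
Solving this homogeneous linear system for the smallest-integer solution (first nonzero entry positive) gives (1, 1, -1).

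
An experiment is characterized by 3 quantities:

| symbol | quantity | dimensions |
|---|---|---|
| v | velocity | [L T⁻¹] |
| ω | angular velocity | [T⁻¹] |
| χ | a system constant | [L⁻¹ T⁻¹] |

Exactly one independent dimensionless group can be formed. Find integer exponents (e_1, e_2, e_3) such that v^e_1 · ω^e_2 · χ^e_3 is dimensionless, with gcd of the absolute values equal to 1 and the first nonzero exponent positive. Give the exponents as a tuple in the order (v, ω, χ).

L: e_1·(1) + e_2·(0) + e_3·(-1) = 0
T: e_1·(-1) + e_2·(-1) + e_3·(-1) = 0
Solving this homogeneous linear system for the smallest-integer solution (first nonzero entry positive) gives (1, -2, 1).

(1, -2, 1)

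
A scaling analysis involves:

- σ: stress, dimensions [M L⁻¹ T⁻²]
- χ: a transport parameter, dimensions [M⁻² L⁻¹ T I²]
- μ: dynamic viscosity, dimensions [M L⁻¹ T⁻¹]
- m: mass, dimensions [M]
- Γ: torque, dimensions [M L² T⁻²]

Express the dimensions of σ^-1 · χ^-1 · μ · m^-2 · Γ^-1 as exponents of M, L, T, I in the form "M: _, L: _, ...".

M: -1, L: -1, T: 2, I: -2

Collect each base-dimension exponent across the product:
  M: −(1) − (-2) + (1) − 2·(1) − (1) = -1
  L: −(-1) − (-1) + (-1) − 2·(0) − (2) = -1
  T: −(-2) − (1) + (-1) − 2·(0) − (-2) = 2
  I: −(0) − (2) + (0) − 2·(0) − (0) = -2
So the dimensions are [M⁻¹ L⁻¹ T² I⁻²].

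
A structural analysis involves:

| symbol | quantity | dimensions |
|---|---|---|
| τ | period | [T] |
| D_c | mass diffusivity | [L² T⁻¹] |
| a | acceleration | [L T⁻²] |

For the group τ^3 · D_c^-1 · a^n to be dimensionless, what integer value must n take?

Balance the L exponent: (1)·n from a, plus 3·(0) − (2) = -2 from the rest, must sum to zero.
n − 2 = 0, so n = 2.

2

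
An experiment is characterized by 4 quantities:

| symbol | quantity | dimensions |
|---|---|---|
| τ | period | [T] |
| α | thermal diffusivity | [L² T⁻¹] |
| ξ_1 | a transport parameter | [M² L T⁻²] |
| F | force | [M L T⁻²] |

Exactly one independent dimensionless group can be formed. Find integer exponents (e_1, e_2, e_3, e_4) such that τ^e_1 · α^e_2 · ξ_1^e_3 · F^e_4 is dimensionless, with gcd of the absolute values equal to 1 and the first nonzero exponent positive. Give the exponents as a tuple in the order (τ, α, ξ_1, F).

M: e_1·(0) + e_2·(0) + e_3·(2) + e_4·(1) = 0
L: e_1·(0) + e_2·(2) + e_3·(1) + e_4·(1) = 0
T: e_1·(1) + e_2·(-1) + e_3·(-2) + e_4·(-2) = 0
Solving this homogeneous linear system for the smallest-integer solution (first nonzero entry positive) gives (3, -1, -2, 4).

(3, -1, -2, 4)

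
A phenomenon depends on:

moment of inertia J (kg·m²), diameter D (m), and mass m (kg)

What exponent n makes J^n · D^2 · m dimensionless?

Balance the M exponent: (1)·n from J, plus 2·(0) + (1) = 1 from the rest, must sum to zero.
n + 1 = 0, so n = -1.

-1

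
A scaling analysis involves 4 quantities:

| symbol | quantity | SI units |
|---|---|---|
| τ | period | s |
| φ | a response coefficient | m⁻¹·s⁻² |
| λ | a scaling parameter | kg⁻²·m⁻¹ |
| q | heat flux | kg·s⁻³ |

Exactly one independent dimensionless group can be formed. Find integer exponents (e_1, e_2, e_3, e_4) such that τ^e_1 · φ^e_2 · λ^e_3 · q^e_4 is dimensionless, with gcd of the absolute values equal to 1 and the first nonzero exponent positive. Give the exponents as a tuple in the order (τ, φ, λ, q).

(4, -1, 1, 2)

M: e_1·(0) + e_2·(0) + e_3·(-2) + e_4·(1) = 0
L: e_1·(0) + e_2·(-1) + e_3·(-1) + e_4·(0) = 0
T: e_1·(1) + e_2·(-2) + e_3·(0) + e_4·(-3) = 0
Solving this homogeneous linear system for the smallest-integer solution (first nonzero entry positive) gives (4, -1, 1, 2).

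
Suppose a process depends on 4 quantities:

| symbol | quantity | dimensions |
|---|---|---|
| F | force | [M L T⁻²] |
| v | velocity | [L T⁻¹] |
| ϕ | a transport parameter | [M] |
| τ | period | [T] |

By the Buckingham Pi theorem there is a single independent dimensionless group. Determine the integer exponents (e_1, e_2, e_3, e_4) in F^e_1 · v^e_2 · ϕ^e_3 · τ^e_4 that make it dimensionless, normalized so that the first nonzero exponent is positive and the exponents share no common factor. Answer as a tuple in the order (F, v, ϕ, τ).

M: e_1·(1) + e_2·(0) + e_3·(1) + e_4·(0) = 0
L: e_1·(1) + e_2·(1) + e_3·(0) + e_4·(0) = 0
T: e_1·(-2) + e_2·(-1) + e_3·(0) + e_4·(1) = 0
Solving this homogeneous linear system for the smallest-integer solution (first nonzero entry positive) gives (1, -1, -1, 1).

(1, -1, -1, 1)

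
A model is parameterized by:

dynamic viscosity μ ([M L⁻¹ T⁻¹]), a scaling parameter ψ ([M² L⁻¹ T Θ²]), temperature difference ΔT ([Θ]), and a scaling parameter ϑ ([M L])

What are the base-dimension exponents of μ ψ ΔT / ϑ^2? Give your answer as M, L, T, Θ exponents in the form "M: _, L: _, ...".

Collect each base-dimension exponent across the product:
  M: (1) + (2) + (0) − 2·(1) = 1
  L: (-1) + (-1) + (0) − 2·(1) = -4
  T: (-1) + (1) + (0) − 2·(0) = 0
  Θ: (0) + (2) + (1) − 2·(0) = 3
So the dimensions are [M L⁻⁴ Θ³].

M: 1, L: -4, T: 0, Θ: 3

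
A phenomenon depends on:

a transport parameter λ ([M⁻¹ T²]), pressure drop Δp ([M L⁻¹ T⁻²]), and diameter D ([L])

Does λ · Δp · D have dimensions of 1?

Sum the exponent of each base dimension across the product:
  M: [λ]_M + [Δp]_M + [D]_M = (-1) + (1) + (0) = 0
  L: [λ]_L + [Δp]_L + [D]_L = (0) + (-1) + (1) = 0
  T: [λ]_T + [Δp]_T + [D]_T = (2) + (-2) + (0) = 0
All base exponents vanish — dimensionless.

yes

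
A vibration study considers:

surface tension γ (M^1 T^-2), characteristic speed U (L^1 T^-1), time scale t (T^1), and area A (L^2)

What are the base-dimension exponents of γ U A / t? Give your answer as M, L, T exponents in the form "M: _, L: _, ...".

M: 1, L: 3, T: -4

Collect each base-dimension exponent across the product:
  M: (1) + (0) − (0) + (0) = 1
  L: (0) + (1) − (0) + (2) = 3
  T: (-2) + (-1) − (1) + (0) = -4
So the dimensions are [M L³ T⁻⁴].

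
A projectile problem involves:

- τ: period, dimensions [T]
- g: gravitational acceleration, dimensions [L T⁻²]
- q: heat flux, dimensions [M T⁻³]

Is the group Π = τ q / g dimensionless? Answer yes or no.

no

Sum the exponent of each base dimension across the product:
  M: [τ]_M − [g]_M + [q]_M = (0) − (0) + (1) = 1
  L: [τ]_L − [g]_L + [q]_L = (0) − (1) + (0) = -1
  T: [τ]_T − [g]_T + [q]_T = (1) − (-2) + (-3) = 0
Net dimensions [M L⁻¹] ≠ [1] — not dimensionless.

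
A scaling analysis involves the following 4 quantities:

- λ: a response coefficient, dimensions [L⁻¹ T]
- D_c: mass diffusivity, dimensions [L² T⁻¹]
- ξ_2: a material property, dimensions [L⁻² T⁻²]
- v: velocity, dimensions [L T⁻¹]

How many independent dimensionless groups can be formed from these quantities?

2

There are 4 variables and 2 base dimensions (L, T).
The dimension matrix has rank 2.
Independent dimensionless groups: 4 − 2 = 2.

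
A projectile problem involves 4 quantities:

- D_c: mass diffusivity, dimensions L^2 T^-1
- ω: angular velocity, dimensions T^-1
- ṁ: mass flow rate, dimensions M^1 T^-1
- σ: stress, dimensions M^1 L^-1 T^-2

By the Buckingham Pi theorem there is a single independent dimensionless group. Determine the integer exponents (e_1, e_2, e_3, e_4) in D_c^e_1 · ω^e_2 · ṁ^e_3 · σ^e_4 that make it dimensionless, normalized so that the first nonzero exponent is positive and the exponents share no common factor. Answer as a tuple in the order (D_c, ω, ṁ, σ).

(1, -3, -2, 2)

M: e_1·(0) + e_2·(0) + e_3·(1) + e_4·(1) = 0
L: e_1·(2) + e_2·(0) + e_3·(0) + e_4·(-1) = 0
T: e_1·(-1) + e_2·(-1) + e_3·(-1) + e_4·(-2) = 0
Solving this homogeneous linear system for the smallest-integer solution (first nonzero entry positive) gives (1, -3, -2, 2).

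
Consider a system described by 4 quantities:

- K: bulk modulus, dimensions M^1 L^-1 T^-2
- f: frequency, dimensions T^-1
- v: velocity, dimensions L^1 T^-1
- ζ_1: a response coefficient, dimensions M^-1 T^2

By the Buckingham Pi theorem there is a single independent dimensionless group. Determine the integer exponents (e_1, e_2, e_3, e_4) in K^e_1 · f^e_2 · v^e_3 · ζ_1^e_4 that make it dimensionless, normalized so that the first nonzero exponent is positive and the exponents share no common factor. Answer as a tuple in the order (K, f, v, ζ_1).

M: e_1·(1) + e_2·(0) + e_3·(0) + e_4·(-1) = 0
L: e_1·(-1) + e_2·(0) + e_3·(1) + e_4·(0) = 0
T: e_1·(-2) + e_2·(-1) + e_3·(-1) + e_4·(2) = 0
Solving this homogeneous linear system for the smallest-integer solution (first nonzero entry positive) gives (1, -1, 1, 1).

(1, -1, 1, 1)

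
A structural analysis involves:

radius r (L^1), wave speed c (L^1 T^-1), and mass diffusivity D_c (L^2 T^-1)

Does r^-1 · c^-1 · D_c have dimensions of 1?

yes

Sum the exponent of each base dimension across the product:
  L: −[r]_L − [c]_L + [D_c]_L = −(1) − (1) + (2) = 0
  T: −[r]_T − [c]_T + [D_c]_T = −(0) − (-1) + (-1) = 0
All base exponents vanish — dimensionless.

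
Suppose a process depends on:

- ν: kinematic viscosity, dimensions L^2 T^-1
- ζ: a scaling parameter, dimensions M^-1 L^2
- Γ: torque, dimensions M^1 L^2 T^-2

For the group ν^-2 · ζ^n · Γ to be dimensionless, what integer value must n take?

1

Balance the M exponent: (-1)·n from ζ, plus −2·(0) + (1) = 1 from the rest, must sum to zero.
−n + 1 = 0, so n = 1.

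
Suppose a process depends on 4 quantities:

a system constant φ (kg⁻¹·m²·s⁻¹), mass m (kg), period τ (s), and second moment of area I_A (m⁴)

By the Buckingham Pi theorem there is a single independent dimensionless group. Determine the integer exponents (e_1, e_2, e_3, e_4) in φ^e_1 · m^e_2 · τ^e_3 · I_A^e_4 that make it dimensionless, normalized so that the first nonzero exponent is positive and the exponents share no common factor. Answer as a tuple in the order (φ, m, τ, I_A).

(2, 2, 2, -1)

M: e_1·(-1) + e_2·(1) + e_3·(0) + e_4·(0) = 0
L: e_1·(2) + e_2·(0) + e_3·(0) + e_4·(4) = 0
T: e_1·(-1) + e_2·(0) + e_3·(1) + e_4·(0) = 0
Solving this homogeneous linear system for the smallest-integer solution (first nonzero entry positive) gives (2, 2, 2, -1).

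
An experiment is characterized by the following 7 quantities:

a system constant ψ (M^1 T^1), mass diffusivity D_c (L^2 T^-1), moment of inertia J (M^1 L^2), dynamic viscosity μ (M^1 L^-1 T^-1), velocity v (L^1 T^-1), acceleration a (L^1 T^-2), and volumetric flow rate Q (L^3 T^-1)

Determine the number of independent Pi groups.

4

There are 7 variables and 3 base dimensions (M, L, T).
The dimension matrix has rank 3.
Independent dimensionless groups: 7 − 3 = 4.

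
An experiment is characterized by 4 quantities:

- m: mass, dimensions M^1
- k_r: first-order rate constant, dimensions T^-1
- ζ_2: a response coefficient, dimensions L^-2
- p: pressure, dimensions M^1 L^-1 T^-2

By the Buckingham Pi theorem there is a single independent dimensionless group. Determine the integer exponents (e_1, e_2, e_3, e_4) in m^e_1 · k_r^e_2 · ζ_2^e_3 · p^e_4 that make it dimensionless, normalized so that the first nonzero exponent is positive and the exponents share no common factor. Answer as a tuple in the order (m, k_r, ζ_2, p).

M: e_1·(1) + e_2·(0) + e_3·(0) + e_4·(1) = 0
L: e_1·(0) + e_2·(0) + e_3·(-2) + e_4·(-1) = 0
T: e_1·(0) + e_2·(-1) + e_3·(0) + e_4·(-2) = 0
Solving this homogeneous linear system for the smallest-integer solution (first nonzero entry positive) gives (2, 4, 1, -2).

(2, 4, 1, -2)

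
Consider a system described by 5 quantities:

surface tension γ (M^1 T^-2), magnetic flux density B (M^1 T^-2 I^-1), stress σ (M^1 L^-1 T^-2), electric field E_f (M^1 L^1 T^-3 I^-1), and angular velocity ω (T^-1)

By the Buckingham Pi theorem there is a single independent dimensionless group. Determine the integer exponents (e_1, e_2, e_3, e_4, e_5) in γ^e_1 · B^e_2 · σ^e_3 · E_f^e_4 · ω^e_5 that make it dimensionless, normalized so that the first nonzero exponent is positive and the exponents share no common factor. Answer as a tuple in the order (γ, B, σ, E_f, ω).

(1, 1, -1, -1, 1)

M: e_1·(1) + e_2·(1) + e_3·(1) + e_4·(1) + e_5·(0) = 0
L: e_1·(0) + e_2·(0) + e_3·(-1) + e_4·(1) + e_5·(0) = 0
T: e_1·(-2) + e_2·(-2) + e_3·(-2) + e_4·(-3) + e_5·(-1) = 0
I: e_1·(0) + e_2·(-1) + e_3·(0) + e_4·(-1) + e_5·(0) = 0
Solving this homogeneous linear system for the smallest-integer solution (first nonzero entry positive) gives (1, 1, -1, -1, 1).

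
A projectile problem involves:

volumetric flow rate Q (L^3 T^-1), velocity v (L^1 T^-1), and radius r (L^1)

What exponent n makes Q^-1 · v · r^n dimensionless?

2

Balance the L exponent: (1)·n from r, plus −(3) + (1) = -2 from the rest, must sum to zero.
n − 2 = 0, so n = 2.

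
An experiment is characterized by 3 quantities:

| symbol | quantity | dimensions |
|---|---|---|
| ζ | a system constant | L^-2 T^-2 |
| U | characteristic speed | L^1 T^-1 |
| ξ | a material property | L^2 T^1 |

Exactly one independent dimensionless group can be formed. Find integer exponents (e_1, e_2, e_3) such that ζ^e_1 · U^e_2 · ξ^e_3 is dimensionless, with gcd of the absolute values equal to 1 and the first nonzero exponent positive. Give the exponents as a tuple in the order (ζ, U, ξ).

(3, -2, 4)

L: e_1·(-2) + e_2·(1) + e_3·(2) = 0
T: e_1·(-2) + e_2·(-1) + e_3·(1) = 0
Solving this homogeneous linear system for the smallest-integer solution (first nonzero entry positive) gives (3, -2, 4).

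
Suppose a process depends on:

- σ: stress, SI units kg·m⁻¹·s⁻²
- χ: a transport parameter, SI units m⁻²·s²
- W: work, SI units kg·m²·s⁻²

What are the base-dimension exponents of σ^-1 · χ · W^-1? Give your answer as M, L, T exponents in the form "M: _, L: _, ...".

M: -2, L: -3, T: 6

Collect each base-dimension exponent across the product:
  M: −(1) + (0) − (1) = -2
  L: −(-1) + (-2) − (2) = -3
  T: −(-2) + (2) − (-2) = 6
So the dimensions are [M⁻² L⁻³ T⁶].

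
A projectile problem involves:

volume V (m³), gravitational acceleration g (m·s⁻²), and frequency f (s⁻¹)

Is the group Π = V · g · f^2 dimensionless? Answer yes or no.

Sum the exponent of each base dimension across the product:
  L: [V]_L + [g]_L + 2·[f]_L = (3) + (1) + 2·(0) = 4
  T: [V]_T + [g]_T + 2·[f]_T = (0) + (-2) + 2·(-1) = -4
Net dimensions [L⁴ T⁻⁴] ≠ [1] — not dimensionless.

no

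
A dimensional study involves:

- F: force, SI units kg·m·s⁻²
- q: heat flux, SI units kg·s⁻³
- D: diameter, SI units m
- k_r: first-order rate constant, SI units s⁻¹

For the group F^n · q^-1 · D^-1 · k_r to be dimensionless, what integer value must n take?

Balance the M exponent: (1)·n from F, plus −(1) − (0) + (0) = -1 from the rest, must sum to zero.
n − 1 = 0, so n = 1.

1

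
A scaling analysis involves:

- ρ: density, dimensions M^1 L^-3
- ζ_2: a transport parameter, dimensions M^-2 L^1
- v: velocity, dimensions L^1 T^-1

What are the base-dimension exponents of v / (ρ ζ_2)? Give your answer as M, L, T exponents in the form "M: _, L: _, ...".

M: 1, L: 3, T: -1

Collect each base-dimension exponent across the product:
  M: −(1) − (-2) + (0) = 1
  L: −(-3) − (1) + (1) = 3
  T: −(0) − (0) + (-1) = -1
So the dimensions are [M L³ T⁻¹].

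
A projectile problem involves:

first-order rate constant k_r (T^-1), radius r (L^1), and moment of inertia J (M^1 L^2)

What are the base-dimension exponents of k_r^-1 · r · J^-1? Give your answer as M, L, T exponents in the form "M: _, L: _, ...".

Collect each base-dimension exponent across the product:
  M: −(0) + (0) − (1) = -1
  L: −(0) + (1) − (2) = -1
  T: −(-1) + (0) − (0) = 1
So the dimensions are [M⁻¹ L⁻¹ T].

M: -1, L: -1, T: 1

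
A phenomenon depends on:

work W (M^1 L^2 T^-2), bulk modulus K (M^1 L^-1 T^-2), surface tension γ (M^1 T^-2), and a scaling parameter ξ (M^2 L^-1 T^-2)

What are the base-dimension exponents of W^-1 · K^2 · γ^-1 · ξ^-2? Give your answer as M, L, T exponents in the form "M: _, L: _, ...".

Collect each base-dimension exponent across the product:
  M: −(1) + 2·(1) − (1) − 2·(2) = -4
  L: −(2) + 2·(-1) − (0) − 2·(-1) = -2
  T: −(-2) + 2·(-2) − (-2) − 2·(-2) = 4
So the dimensions are [M⁻⁴ L⁻² T⁴].

M: -4, L: -2, T: 4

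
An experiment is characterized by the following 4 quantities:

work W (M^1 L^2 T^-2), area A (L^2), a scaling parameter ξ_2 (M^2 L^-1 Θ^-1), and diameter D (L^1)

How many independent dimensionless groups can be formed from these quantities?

1

There are 4 variables and 4 base dimensions (M, L, T, Θ).
The dimension matrix has rank 3 (less than 4: the dimension vectors are linearly dependent).
Independent dimensionless groups: 4 − 3 = 1.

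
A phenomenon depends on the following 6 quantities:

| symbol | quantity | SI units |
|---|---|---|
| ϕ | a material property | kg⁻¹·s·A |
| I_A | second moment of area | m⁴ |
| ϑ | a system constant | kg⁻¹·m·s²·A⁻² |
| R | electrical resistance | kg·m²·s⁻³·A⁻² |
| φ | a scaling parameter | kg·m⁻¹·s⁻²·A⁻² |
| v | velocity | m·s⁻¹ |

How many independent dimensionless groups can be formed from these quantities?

2

There are 6 variables and 4 base dimensions (M, L, T, I).
The dimension matrix has rank 4.
Independent dimensionless groups: 6 − 4 = 2.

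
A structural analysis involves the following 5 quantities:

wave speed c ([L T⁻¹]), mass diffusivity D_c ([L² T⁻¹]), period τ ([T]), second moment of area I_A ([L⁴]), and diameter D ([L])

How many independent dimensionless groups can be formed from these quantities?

3

There are 5 variables and 2 base dimensions (L, T).
The dimension matrix has rank 2.
Independent dimensionless groups: 5 − 2 = 3.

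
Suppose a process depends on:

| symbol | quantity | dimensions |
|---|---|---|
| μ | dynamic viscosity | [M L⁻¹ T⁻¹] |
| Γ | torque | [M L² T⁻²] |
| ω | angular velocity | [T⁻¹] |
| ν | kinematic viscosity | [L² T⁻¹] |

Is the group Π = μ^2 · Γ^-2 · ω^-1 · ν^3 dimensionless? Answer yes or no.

Sum the exponent of each base dimension across the product:
  M: 2·[μ]_M − 2·[Γ]_M − [ω]_M + 3·[ν]_M = 2·(1) − 2·(1) − (0) + 3·(0) = 0
  L: 2·[μ]_L − 2·[Γ]_L − [ω]_L + 3·[ν]_L = 2·(-1) − 2·(2) − (0) + 3·(2) = 0
  T: 2·[μ]_T − 2·[Γ]_T − [ω]_T + 3·[ν]_T = 2·(-1) − 2·(-2) − (-1) + 3·(-1) = 0
  N: 2·[μ]_N − 2·[Γ]_N − [ω]_N + 3·[ν]_N = 2·(0) − 2·(0) − (0) + 3·(0) = 0
All base exponents vanish — dimensionless.

yes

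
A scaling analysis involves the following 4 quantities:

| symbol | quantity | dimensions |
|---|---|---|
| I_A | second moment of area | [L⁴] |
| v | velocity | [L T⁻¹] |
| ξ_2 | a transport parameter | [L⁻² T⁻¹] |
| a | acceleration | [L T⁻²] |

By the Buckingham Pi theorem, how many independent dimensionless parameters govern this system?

2

There are 4 variables and 2 base dimensions (L, T).
The dimension matrix has rank 2.
Independent dimensionless groups: 4 − 2 = 2.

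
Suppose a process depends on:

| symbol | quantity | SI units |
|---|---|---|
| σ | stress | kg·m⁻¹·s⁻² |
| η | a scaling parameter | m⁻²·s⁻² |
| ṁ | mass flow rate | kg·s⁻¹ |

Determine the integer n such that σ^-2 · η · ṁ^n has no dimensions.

Balance the M exponent: (1)·n from ṁ, plus −2·(1) + (0) = -2 from the rest, must sum to zero.
n − 2 = 0, so n = 2.

2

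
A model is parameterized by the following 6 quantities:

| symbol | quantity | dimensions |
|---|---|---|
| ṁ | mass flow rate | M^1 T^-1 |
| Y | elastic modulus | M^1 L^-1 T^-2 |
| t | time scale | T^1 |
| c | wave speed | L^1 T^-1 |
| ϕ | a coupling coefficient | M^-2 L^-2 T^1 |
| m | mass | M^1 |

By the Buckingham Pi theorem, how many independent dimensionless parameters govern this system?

3

There are 6 variables and 3 base dimensions (M, L, T).
The dimension matrix has rank 3.
Independent dimensionless groups: 6 − 3 = 3.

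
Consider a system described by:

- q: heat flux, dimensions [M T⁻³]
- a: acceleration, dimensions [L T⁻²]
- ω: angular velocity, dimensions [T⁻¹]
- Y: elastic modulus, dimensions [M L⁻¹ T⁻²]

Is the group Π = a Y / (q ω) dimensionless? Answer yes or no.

Sum the exponent of each base dimension across the product:
  M: −[q]_M + [a]_M − [ω]_M + [Y]_M = −(1) + (0) − (0) + (1) = 0
  L: −[q]_L + [a]_L − [ω]_L + [Y]_L = −(0) + (1) − (0) + (-1) = 0
  T: −[q]_T + [a]_T − [ω]_T + [Y]_T = −(-3) + (-2) − (-1) + (-2) = 0
All base exponents vanish — dimensionless.

yes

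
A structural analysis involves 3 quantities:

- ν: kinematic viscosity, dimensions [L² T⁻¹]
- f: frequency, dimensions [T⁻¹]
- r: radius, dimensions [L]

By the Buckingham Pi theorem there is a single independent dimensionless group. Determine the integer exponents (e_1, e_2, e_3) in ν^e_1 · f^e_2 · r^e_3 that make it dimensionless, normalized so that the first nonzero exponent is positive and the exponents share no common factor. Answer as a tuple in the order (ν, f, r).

L: e_1·(2) + e_2·(0) + e_3·(1) = 0
T: e_1·(-1) + e_2·(-1) + e_3·(0) = 0
Solving this homogeneous linear system for the smallest-integer solution (first nonzero entry positive) gives (1, -1, -2).

(1, -1, -2)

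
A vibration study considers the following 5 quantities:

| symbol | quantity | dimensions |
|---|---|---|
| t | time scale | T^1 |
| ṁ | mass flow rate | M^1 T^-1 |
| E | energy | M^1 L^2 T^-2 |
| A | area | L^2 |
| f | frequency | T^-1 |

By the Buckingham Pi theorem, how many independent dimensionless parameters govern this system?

There are 5 variables and 3 base dimensions (M, L, T).
The dimension matrix has rank 3.
Independent dimensionless groups: 5 − 3 = 2.

2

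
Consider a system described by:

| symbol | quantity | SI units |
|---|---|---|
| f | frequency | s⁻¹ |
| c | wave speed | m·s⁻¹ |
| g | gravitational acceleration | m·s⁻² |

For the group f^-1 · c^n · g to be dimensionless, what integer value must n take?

-1

Balance the L exponent: (1)·n from c, plus −(0) + (1) = 1 from the rest, must sum to zero.
n + 1 = 0, so n = -1.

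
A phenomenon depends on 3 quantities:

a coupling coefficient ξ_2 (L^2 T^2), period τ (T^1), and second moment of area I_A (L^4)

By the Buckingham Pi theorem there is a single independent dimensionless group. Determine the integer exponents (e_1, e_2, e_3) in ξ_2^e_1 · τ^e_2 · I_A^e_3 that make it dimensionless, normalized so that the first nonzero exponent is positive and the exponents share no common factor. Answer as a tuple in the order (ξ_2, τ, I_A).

L: e_1·(2) + e_2·(0) + e_3·(4) = 0
T: e_1·(2) + e_2·(1) + e_3·(0) = 0
Solving this homogeneous linear system for the smallest-integer solution (first nonzero entry positive) gives (2, -4, -1).

(2, -4, -1)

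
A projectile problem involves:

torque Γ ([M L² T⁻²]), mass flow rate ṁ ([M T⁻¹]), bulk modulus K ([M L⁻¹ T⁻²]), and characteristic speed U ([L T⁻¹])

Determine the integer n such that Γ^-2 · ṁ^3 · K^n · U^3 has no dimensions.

Balance the M exponent: (1)·n from K, plus −2·(1) + 3·(1) + 3·(0) = 1 from the rest, must sum to zero.
n + 1 = 0, so n = -1.

-1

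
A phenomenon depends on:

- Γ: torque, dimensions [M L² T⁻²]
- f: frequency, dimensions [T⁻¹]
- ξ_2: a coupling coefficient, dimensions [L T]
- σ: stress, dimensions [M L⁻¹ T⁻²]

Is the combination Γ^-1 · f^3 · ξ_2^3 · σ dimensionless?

Sum the exponent of each base dimension across the product:
  M: −[Γ]_M + 3·[f]_M + 3·[ξ_2]_M + [σ]_M = −(1) + 3·(0) + 3·(0) + (1) = 0
  L: −[Γ]_L + 3·[f]_L + 3·[ξ_2]_L + [σ]_L = −(2) + 3·(0) + 3·(1) + (-1) = 0
  T: −[Γ]_T + 3·[f]_T + 3·[ξ_2]_T + [σ]_T = −(-2) + 3·(-1) + 3·(1) + (-2) = 0
All base exponents vanish — dimensionless.

yes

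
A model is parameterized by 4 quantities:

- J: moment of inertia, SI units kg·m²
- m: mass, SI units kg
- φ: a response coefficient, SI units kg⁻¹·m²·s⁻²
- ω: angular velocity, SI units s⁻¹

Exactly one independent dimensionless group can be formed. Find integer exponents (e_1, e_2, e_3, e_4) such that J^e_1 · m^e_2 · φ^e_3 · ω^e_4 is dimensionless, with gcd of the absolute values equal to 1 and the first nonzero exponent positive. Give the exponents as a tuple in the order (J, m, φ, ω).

(1, -2, -1, 2)

M: e_1·(1) + e_2·(1) + e_3·(-1) + e_4·(0) = 0
L: e_1·(2) + e_2·(0) + e_3·(2) + e_4·(0) = 0
T: e_1·(0) + e_2·(0) + e_3·(-2) + e_4·(-1) = 0
Solving this homogeneous linear system for the smallest-integer solution (first nonzero entry positive) gives (1, -2, -1, 2).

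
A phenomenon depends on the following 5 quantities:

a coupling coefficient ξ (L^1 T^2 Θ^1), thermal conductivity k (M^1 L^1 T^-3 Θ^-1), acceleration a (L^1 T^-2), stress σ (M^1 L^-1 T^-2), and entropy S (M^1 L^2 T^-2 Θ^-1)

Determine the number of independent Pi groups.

1

There are 5 variables and 4 base dimensions (M, L, T, Θ).
The dimension matrix has rank 4.
Independent dimensionless groups: 5 − 4 = 1.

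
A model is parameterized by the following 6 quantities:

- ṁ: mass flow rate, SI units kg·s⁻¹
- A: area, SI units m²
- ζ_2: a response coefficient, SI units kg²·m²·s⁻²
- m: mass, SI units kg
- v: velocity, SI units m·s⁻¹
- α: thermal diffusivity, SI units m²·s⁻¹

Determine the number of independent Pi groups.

3

There are 6 variables and 3 base dimensions (M, L, T).
The dimension matrix has rank 3.
Independent dimensionless groups: 6 − 3 = 3.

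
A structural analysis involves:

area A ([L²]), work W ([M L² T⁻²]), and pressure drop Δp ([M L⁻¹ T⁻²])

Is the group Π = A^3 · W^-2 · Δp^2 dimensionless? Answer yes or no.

Sum the exponent of each base dimension across the product:
  M: 3·[A]_M − 2·[W]_M + 2·[Δp]_M = 3·(0) − 2·(1) + 2·(1) = 0
  L: 3·[A]_L − 2·[W]_L + 2·[Δp]_L = 3·(2) − 2·(2) + 2·(-1) = 0
  T: 3·[A]_T − 2·[W]_T + 2·[Δp]_T = 3·(0) − 2·(-2) + 2·(-2) = 0
All base exponents vanish — dimensionless.

yes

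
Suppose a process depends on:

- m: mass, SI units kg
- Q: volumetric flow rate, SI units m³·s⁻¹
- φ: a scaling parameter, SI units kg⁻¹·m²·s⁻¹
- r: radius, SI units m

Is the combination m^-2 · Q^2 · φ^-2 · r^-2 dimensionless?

Sum the exponent of each base dimension across the product:
  M: −2·[m]_M + 2·[Q]_M − 2·[φ]_M − 2·[r]_M = −2·(1) + 2·(0) − 2·(-1) − 2·(0) = 0
  L: −2·[m]_L + 2·[Q]_L − 2·[φ]_L − 2·[r]_L = −2·(0) + 2·(3) − 2·(2) − 2·(1) = 0
  T: −2·[m]_T + 2·[Q]_T − 2·[φ]_T − 2·[r]_T = −2·(0) + 2·(-1) − 2·(-1) − 2·(0) = 0
All base exponents vanish — dimensionless.

yes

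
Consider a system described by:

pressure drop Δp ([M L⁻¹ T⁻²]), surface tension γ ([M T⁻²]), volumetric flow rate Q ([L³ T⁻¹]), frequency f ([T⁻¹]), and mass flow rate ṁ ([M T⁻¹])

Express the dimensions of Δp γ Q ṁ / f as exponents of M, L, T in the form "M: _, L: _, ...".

M: 3, L: 2, T: -5

Collect each base-dimension exponent across the product:
  M: (1) + (1) + (0) − (0) + (1) = 3
  L: (-1) + (0) + (3) − (0) + (0) = 2
  T: (-2) + (-2) + (-1) − (-1) + (-1) = -5
So the dimensions are [M³ L² T⁻⁵].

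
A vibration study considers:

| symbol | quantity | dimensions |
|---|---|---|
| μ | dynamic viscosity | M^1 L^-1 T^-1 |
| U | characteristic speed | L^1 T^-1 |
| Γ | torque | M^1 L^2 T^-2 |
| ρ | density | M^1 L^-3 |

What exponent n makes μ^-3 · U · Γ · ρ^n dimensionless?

2

Balance the M exponent: (1)·n from ρ, plus −3·(1) + (0) + (1) = -2 from the rest, must sum to zero.
n − 2 = 0, so n = 2.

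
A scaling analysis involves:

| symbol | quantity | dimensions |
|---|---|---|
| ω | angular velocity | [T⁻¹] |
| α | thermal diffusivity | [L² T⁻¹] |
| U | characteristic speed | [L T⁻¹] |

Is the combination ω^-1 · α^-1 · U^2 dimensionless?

yes

Sum the exponent of each base dimension across the product:
  M: −[ω]_M − [α]_M + 2·[U]_M = −(0) − (0) + 2·(0) = 0
  L: −[ω]_L − [α]_L + 2·[U]_L = −(0) − (2) + 2·(1) = 0
  T: −[ω]_T − [α]_T + 2·[U]_T = −(-1) − (-1) + 2·(-1) = 0
  N: −[ω]_N − [α]_N + 2·[U]_N = −(0) − (0) + 2·(0) = 0
All base exponents vanish — dimensionless.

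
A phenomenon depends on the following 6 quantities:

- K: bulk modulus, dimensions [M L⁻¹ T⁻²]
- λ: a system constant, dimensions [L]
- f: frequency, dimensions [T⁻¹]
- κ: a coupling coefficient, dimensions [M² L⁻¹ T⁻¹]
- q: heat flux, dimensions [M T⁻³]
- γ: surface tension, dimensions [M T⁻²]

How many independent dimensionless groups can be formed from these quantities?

There are 6 variables and 3 base dimensions (M, L, T).
The dimension matrix has rank 3.
Independent dimensionless groups: 6 − 3 = 3.

3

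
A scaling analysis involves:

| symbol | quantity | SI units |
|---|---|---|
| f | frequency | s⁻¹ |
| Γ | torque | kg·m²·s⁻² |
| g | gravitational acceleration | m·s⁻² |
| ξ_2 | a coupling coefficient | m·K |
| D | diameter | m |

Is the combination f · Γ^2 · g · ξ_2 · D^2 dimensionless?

no

Sum the exponent of each base dimension across the product:
  M: [f]_M + 2·[Γ]_M + [g]_M + [ξ_2]_M + 2·[D]_M = (0) + 2·(1) + (0) + (0) + 2·(0) = 2
  L: [f]_L + 2·[Γ]_L + [g]_L + [ξ_2]_L + 2·[D]_L = (0) + 2·(2) + (1) + (1) + 2·(1) = 8
  T: [f]_T + 2·[Γ]_T + [g]_T + [ξ_2]_T + 2·[D]_T = (-1) + 2·(-2) + (-2) + (0) + 2·(0) = -7
  Θ: [f]_Θ + 2·[Γ]_Θ + [g]_Θ + [ξ_2]_Θ + 2·[D]_Θ = (0) + 2·(0) + (0) + (1) + 2·(0) = 1
Net dimensions [M² L⁸ T⁻⁷ Θ] ≠ [1] — not dimensionless.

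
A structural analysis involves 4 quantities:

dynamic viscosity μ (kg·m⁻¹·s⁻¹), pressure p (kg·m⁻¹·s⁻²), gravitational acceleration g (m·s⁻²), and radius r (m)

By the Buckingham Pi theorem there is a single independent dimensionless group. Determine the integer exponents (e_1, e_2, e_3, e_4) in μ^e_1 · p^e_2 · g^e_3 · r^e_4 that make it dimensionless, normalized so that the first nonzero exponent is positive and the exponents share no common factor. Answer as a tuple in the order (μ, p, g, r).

(2, -2, 1, -1)

M: e_1·(1) + e_2·(1) + e_3·(0) + e_4·(0) = 0
L: e_1·(-1) + e_2·(-1) + e_3·(1) + e_4·(1) = 0
T: e_1·(-1) + e_2·(-2) + e_3·(-2) + e_4·(0) = 0
Solving this homogeneous linear system for the smallest-integer solution (first nonzero entry positive) gives (2, -2, 1, -1).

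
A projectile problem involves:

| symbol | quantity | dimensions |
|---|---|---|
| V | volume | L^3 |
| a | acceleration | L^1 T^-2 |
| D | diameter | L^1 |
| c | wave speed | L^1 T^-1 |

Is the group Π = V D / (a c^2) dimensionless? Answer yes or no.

Sum the exponent of each base dimension across the product:
  L: [V]_L − [a]_L + [D]_L − 2·[c]_L = (3) − (1) + (1) − 2·(1) = 1
  T: [V]_T − [a]_T + [D]_T − 2·[c]_T = (0) − (-2) + (0) − 2·(-1) = 4
Net dimensions [L T⁴] ≠ [1] — not dimensionless.

no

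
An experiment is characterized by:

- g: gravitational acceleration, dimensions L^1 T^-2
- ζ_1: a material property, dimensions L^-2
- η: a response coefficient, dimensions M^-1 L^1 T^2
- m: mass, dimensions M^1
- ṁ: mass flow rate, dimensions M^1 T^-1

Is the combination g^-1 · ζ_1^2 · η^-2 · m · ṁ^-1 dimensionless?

Sum the exponent of each base dimension across the product:
  M: −[g]_M + 2·[ζ_1]_M − 2·[η]_M + [m]_M − [ṁ]_M = −(0) + 2·(0) − 2·(-1) + (1) − (1) = 2
  L: −[g]_L + 2·[ζ_1]_L − 2·[η]_L + [m]_L − [ṁ]_L = −(1) + 2·(-2) − 2·(1) + (0) − (0) = -7
  T: −[g]_T + 2·[ζ_1]_T − 2·[η]_T + [m]_T − [ṁ]_T = −(-2) + 2·(0) − 2·(2) + (0) − (-1) = -1
Net dimensions [M² L⁻⁷ T⁻¹] ≠ [1] — not dimensionless.

no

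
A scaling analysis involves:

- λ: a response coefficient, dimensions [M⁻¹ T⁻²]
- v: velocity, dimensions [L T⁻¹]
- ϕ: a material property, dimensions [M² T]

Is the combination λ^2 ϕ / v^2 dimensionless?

Sum the exponent of each base dimension across the product:
  M: 2·[λ]_M − 2·[v]_M + [ϕ]_M = 2·(-1) − 2·(0) + (2) = 0
  L: 2·[λ]_L − 2·[v]_L + [ϕ]_L = 2·(0) − 2·(1) + (0) = -2
  T: 2·[λ]_T − 2·[v]_T + [ϕ]_T = 2·(-2) − 2·(-1) + (1) = -1
Net dimensions [L⁻² T⁻¹] ≠ [1] — not dimensionless.

no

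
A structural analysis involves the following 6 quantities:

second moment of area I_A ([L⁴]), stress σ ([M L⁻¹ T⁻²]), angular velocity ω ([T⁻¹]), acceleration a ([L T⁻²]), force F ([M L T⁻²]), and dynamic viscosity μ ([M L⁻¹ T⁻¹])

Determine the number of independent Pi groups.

3

There are 6 variables and 3 base dimensions (M, L, T).
The dimension matrix has rank 3.
Independent dimensionless groups: 6 − 3 = 3.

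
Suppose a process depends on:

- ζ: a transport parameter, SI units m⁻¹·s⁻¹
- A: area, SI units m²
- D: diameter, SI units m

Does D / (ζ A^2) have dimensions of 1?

no

Sum the exponent of each base dimension across the product:
  L: −[ζ]_L − 2·[A]_L + [D]_L = −(-1) − 2·(2) + (1) = -2
  T: −[ζ]_T − 2·[A]_T + [D]_T = −(-1) − 2·(0) + (0) = 1
Net dimensions [L⁻² T] ≠ [1] — not dimensionless.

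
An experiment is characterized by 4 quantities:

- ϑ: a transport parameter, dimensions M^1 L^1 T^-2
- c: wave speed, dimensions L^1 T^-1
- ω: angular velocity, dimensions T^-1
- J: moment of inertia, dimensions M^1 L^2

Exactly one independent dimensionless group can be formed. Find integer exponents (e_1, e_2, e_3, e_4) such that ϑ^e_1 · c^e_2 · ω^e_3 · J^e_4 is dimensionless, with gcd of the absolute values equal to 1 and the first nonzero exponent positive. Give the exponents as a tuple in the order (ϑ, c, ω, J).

(1, 1, -3, -1)

M: e_1·(1) + e_2·(0) + e_3·(0) + e_4·(1) = 0
L: e_1·(1) + e_2·(1) + e_3·(0) + e_4·(2) = 0
T: e_1·(-2) + e_2·(-1) + e_3·(-1) + e_4·(0) = 0
Solving this homogeneous linear system for the smallest-integer solution (first nonzero entry positive) gives (1, 1, -3, -1).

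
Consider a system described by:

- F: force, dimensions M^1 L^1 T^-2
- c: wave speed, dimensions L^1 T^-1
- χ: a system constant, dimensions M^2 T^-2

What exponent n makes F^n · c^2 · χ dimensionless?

-2

Balance the M exponent: (1)·n from F, plus 2·(0) + (2) = 2 from the rest, must sum to zero.
n + 2 = 0, so n = -2.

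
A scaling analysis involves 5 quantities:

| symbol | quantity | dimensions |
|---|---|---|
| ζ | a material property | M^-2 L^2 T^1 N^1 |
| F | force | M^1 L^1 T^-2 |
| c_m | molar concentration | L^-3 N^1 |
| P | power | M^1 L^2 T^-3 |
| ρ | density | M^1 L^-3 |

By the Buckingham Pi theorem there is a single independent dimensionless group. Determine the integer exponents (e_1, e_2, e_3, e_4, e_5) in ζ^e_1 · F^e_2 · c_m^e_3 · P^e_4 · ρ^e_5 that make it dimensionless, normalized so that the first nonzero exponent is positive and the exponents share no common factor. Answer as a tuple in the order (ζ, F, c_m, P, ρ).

(1, -1, -1, 1, 2)

M: e_1·(-2) + e_2·(1) + e_3·(0) + e_4·(1) + e_5·(1) = 0
L: e_1·(2) + e_2·(1) + e_3·(-3) + e_4·(2) + e_5·(-3) = 0
T: e_1·(1) + e_2·(-2) + e_3·(0) + e_4·(-3) + e_5·(0) = 0
N: e_1·(1) + e_2·(0) + e_3·(1) + e_4·(0) + e_5·(0) = 0
Solving this homogeneous linear system for the smallest-integer solution (first nonzero entry positive) gives (1, -1, -1, 1, 2).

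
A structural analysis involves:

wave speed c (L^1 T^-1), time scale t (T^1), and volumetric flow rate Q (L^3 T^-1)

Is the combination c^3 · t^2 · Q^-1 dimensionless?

Sum the exponent of each base dimension across the product:
  L: 3·[c]_L + 2·[t]_L − [Q]_L = 3·(1) + 2·(0) − (3) = 0
  T: 3·[c]_T + 2·[t]_T − [Q]_T = 3·(-1) + 2·(1) − (-1) = 0
All base exponents vanish — dimensionless.

yes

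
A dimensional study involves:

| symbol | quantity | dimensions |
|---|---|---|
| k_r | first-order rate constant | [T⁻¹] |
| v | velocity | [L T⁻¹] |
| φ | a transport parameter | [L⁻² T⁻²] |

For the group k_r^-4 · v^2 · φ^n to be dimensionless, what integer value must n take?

1

Balance the L exponent: (-2)·n from φ, plus −4·(0) + 2·(1) = 2 from the rest, must sum to zero.
-2n + 2 = 0, so n = 1.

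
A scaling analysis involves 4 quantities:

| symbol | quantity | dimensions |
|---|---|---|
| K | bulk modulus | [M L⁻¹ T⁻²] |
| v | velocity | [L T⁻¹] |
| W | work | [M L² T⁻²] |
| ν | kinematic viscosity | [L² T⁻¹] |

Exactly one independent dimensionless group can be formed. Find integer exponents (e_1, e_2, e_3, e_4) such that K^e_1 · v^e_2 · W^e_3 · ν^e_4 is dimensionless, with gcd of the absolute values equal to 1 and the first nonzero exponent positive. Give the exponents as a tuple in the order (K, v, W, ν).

(1, -3, -1, 3)

M: e_1·(1) + e_2·(0) + e_3·(1) + e_4·(0) = 0
L: e_1·(-1) + e_2·(1) + e_3·(2) + e_4·(2) = 0
T: e_1·(-2) + e_2·(-1) + e_3·(-2) + e_4·(-1) = 0
Solving this homogeneous linear system for the smallest-integer solution (first nonzero entry positive) gives (1, -3, -1, 3).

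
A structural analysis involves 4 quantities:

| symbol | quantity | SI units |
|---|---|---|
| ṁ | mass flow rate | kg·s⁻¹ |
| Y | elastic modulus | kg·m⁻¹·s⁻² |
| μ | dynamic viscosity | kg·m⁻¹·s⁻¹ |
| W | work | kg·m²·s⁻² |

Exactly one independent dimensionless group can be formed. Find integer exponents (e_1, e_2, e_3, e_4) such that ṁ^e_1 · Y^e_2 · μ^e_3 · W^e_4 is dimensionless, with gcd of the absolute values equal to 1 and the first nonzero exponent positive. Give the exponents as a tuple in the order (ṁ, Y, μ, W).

(3, 1, -3, -1)

M: e_1·(1) + e_2·(1) + e_3·(1) + e_4·(1) = 0
L: e_1·(0) + e_2·(-1) + e_3·(-1) + e_4·(2) = 0
T: e_1·(-1) + e_2·(-2) + e_3·(-1) + e_4·(-2) = 0
Solving this homogeneous linear system for the smallest-integer solution (first nonzero entry positive) gives (3, 1, -3, -1).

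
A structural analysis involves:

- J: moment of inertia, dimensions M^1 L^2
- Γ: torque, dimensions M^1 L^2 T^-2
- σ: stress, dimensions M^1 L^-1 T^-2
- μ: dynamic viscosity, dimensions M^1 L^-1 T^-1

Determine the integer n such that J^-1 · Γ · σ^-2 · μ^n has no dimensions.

Balance the M exponent: (1)·n from μ, plus −(1) + (1) − 2·(1) = -2 from the rest, must sum to zero.
n − 2 = 0, so n = 2.

2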